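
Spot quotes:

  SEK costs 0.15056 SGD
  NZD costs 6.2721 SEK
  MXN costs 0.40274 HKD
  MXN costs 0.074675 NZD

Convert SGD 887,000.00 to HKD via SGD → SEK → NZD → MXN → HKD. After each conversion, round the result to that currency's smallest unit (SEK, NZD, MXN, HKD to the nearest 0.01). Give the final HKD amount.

HKD 5,065,829.56

SGD 887,000.00 ÷ 0.15056 = SEK 5,891,339.00
SEK 5,891,339.00 ÷ 6.2721 = NZD 939,292.90
NZD 939,292.90 ÷ 0.074675 = MXN 12,578,411.78
MXN 12,578,411.78 × 0.40274 = HKD 5,065,829.56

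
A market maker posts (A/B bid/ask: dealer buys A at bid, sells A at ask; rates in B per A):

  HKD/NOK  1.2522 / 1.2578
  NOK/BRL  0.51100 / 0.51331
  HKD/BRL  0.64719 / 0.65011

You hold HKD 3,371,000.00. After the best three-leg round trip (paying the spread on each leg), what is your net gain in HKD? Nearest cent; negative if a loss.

Best loop HKD → BRL → NOK → HKD:
HKD 3,371,000.00 × 0.64719 (sell HKD at bid) = BRL 2,181,677.49
BRL 2,181,677.49 ÷ 0.51331 (buy NOK at ask) = NOK 4,250,214.28
NOK 4,250,214.28 ÷ 1.2578 (buy HKD at ask) = HKD 3,379,085.92

Net profit: HKD 8,085.92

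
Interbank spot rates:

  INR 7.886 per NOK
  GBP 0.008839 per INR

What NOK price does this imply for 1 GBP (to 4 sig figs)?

GBP/NOK = 14.35

1 GBP ÷ 0.008839 = 113.135 INR
113.135 INR ÷ 7.886 = 14.3463 NOK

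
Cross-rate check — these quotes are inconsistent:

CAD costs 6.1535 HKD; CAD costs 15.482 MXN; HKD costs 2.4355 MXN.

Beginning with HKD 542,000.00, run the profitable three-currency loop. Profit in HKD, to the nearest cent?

Profitable loop is HKD → CAD → MXN → HKD:
HKD 542,000.00 ÷ 6.1535 = CAD 88,079.95
CAD 88,079.95 × 15.482 = MXN 1,363,653.86
MXN 1,363,653.86 ÷ 2.4355 = HKD 559,907.15
Profit = HKD 559,907.15 − HKD 542,000.00

Profit: HKD 17,907.15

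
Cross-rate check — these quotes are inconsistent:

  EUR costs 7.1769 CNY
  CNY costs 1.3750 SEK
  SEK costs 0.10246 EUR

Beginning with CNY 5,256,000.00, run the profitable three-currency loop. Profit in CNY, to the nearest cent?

Profit: CNY 58,339.57

Profitable loop is CNY → SEK → EUR → CNY:
CNY 5,256,000.00 × 1.3750 = SEK 7,227,000.00
SEK 7,227,000.00 × 0.10246 = EUR 740,478.42
EUR 740,478.42 × 7.1769 = CNY 5,314,339.57
Profit = CNY 5,314,339.57 − CNY 5,256,000.00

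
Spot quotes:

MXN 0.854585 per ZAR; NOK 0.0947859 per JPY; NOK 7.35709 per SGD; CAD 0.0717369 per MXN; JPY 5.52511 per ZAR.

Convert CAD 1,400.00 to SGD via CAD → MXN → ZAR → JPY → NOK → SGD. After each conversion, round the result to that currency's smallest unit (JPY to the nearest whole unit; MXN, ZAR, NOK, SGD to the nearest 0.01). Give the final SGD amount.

CAD 1,400.00 ÷ 0.0717369 = MXN 19,515.76
MXN 19,515.76 ÷ 0.854585 = ZAR 22,836.53
ZAR 22,836.53 × 5.52511 = JPY 126,174
JPY 126,174 × 0.0947859 = NOK 11,959.52
NOK 11,959.52 ÷ 7.35709 = SGD 1,625.58

SGD 1,625.58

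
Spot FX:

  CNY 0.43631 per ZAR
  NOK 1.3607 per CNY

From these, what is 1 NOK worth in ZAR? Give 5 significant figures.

NOK/ZAR = 1.6844

1 NOK ÷ 1.3607 = 0.734916 CNY
0.734916 CNY ÷ 0.43631 = 1.68439 ZAR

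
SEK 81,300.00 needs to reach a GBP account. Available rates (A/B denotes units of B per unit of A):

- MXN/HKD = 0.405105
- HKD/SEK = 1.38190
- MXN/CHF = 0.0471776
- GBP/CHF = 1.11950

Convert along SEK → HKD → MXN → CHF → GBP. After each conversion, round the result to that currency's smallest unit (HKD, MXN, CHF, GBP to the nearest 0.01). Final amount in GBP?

SEK 81,300.00 ÷ 1.38190 = HKD 58,832.04
HKD 58,832.04 ÷ 0.405105 = MXN 145,226.64
MXN 145,226.64 × 0.0471776 = CHF 6,851.44
CHF 6,851.44 ÷ 1.11950 = GBP 6,120.09

GBP 6,120.09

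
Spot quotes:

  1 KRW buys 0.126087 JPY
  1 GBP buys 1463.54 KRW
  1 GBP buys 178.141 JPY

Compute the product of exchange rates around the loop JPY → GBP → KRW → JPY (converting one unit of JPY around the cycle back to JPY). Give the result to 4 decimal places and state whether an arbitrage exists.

1.0359 (arbitrage exists)

Around JPY → GBP → KRW → JPY: 1 ÷ 178.141 × 1463.54 × 0.126087 = 1.035884
Product > 1; profitable direction is JPY → GBP → KRW → JPY.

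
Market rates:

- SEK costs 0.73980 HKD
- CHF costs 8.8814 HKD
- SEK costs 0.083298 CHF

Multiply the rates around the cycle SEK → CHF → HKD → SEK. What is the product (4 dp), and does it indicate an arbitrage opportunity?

Around SEK → CHF → HKD → SEK: 1 × 0.083298 × 8.8814 ÷ 0.73980 = 1.000004
Product ≈ 1 (deviation 0.000%, within rounding noise).

1.0000 (no arbitrage)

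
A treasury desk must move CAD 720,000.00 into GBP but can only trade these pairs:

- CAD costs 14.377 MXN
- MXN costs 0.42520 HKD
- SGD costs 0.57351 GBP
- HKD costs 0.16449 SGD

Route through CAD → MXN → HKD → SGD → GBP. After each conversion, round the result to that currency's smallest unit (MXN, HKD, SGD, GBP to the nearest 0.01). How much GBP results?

CAD 720,000.00 × 14.377 = MXN 10,351,440.00
MXN 10,351,440.00 × 0.42520 = HKD 4,401,432.29
HKD 4,401,432.29 × 0.16449 = SGD 723,991.60
SGD 723,991.60 × 0.57351 = GBP 415,216.42

GBP 415,216.42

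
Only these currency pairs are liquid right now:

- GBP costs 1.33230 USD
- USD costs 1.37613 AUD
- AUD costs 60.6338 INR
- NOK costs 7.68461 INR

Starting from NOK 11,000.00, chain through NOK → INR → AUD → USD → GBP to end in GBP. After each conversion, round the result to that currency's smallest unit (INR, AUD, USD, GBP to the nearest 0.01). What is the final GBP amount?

GBP 760.39

NOK 11,000.00 × 7.68461 = INR 84,530.71
INR 84,530.71 ÷ 60.6338 = AUD 1,394.12
AUD 1,394.12 ÷ 1.37613 = USD 1,013.07
USD 1,013.07 ÷ 1.33230 = GBP 760.39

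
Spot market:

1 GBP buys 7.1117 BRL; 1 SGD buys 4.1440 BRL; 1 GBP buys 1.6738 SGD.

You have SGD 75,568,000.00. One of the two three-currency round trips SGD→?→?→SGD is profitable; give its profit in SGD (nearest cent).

Profit: SGD 1,911,720.62

Profitable loop is SGD → GBP → BRL → SGD:
SGD 75,568,000.00 ÷ 1.6738 = GBP 45,147,568.41
GBP 45,147,568.41 × 7.1117 = BRL 321,075,962.24
BRL 321,075,962.24 ÷ 4.1440 = SGD 77,479,720.62
Profit = SGD 77,479,720.62 − SGD 75,568,000.00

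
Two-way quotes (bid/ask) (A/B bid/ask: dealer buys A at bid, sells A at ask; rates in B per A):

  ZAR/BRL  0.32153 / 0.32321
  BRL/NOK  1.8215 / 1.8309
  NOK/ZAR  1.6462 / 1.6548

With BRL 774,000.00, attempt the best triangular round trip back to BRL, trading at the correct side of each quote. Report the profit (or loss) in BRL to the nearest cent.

Best loop BRL → ZAR → NOK → BRL:
BRL 774,000.00 ÷ 0.32321 (buy ZAR at ask) = ZAR 2,394,727.89
ZAR 2,394,727.89 ÷ 1.6548 (buy NOK at ask) = NOK 1,447,140.37
NOK 1,447,140.37 ÷ 1.8309 (buy BRL at ask) = BRL 790,398.37

Net profit: BRL 16,398.37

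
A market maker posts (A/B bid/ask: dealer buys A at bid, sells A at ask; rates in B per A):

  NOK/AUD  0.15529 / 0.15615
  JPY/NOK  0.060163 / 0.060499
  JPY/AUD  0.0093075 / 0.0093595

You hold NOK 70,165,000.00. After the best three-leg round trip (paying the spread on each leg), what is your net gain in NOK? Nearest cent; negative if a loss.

Best loop NOK → AUD → JPY → NOK:
NOK 70,165,000.00 × 0.15529 (sell NOK at bid) = AUD 10,895,922.85
AUD 10,895,922.85 ÷ 0.0093595 (buy JPY at ask) = JPY 1,164,156,509
JPY 1,164,156,509 × 0.060163 (sell JPY at bid) = NOK 70,039,148.08

Net result: NOK -125,851.92 (no profitable arbitrage after spreads)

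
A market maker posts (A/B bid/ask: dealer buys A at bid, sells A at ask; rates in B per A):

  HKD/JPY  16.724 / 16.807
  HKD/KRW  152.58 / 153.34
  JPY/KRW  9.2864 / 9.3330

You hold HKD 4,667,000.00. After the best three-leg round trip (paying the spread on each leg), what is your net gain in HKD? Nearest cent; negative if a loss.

Net profit: HKD 59,828.96

Best loop HKD → JPY → KRW → HKD:
HKD 4,667,000.00 × 16.724 (sell HKD at bid) = JPY 78,050,908
JPY 78,050,908 × 9.2864 (sell JPY at bid) = KRW 724,811,952
KRW 724,811,952 ÷ 153.34 (buy HKD at ask) = HKD 4,726,828.96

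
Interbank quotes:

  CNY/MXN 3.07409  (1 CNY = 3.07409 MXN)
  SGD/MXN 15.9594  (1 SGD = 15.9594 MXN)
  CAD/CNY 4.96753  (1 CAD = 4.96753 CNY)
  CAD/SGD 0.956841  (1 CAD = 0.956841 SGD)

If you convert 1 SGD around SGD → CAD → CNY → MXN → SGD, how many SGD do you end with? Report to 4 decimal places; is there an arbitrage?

Around SGD → CAD → CNY → MXN → SGD: 1 ÷ 0.956841 × 4.96753 × 3.07409 ÷ 15.9594 = 1.000002
Product ≈ 1 (deviation 0.000%, within rounding noise).

1.0000 (no arbitrage)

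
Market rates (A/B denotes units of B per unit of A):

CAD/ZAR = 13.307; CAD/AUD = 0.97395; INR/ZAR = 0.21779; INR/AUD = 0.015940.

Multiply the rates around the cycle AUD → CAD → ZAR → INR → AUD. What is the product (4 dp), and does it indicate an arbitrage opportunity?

1.0000 (no arbitrage)

Around AUD → CAD → ZAR → INR → AUD: 1 ÷ 0.97395 × 13.307 ÷ 0.21779 × 0.015940 = 0.999986
Product ≈ 1 (deviation 0.001%, within rounding noise).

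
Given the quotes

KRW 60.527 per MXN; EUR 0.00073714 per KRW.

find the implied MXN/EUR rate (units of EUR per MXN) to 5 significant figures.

MXN/EUR = 0.044617

1 MXN × 60.527 = 60.527 KRW
60.527 KRW × 0.00073714 = 0.0446169 EUR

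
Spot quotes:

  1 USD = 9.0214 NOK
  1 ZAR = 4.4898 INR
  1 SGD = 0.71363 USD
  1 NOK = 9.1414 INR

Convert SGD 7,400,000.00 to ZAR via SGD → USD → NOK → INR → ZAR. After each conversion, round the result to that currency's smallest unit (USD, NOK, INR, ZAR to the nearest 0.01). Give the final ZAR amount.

ZAR 96,998,378.71

SGD 7,400,000.00 × 0.71363 = USD 5,280,862.00
USD 5,280,862.00 × 9.0214 = NOK 47,640,768.45
NOK 47,640,768.45 × 9.1414 = INR 435,503,320.71
INR 435,503,320.71 ÷ 4.4898 = ZAR 96,998,378.71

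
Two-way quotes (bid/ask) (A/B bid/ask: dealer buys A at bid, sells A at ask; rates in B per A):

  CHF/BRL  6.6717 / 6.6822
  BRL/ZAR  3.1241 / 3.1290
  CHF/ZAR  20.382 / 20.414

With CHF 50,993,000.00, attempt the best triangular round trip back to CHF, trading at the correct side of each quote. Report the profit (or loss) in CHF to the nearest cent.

Net profit: CHF 1,071,762.18

Best loop CHF → BRL → ZAR → CHF:
CHF 50,993,000.00 × 6.6717 (sell CHF at bid) = BRL 340,209,998.10
BRL 340,209,998.10 × 3.1241 (sell BRL at bid) = ZAR 1,062,850,055.06
ZAR 1,062,850,055.06 ÷ 20.414 (buy CHF at ask) = CHF 52,064,762.18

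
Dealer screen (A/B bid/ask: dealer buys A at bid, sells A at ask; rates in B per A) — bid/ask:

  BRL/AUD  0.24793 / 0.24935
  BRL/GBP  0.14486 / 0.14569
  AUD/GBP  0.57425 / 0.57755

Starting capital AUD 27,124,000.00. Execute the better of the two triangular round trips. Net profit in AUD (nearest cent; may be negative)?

Net profit: AUD 159,699.39

Best loop AUD → BRL → GBP → AUD:
AUD 27,124,000.00 ÷ 0.24935 (buy BRL at ask) = BRL 108,778,824.94
BRL 108,778,824.94 × 0.14486 (sell BRL at bid) = GBP 15,757,700.58
GBP 15,757,700.58 ÷ 0.57755 (buy AUD at ask) = AUD 27,283,699.39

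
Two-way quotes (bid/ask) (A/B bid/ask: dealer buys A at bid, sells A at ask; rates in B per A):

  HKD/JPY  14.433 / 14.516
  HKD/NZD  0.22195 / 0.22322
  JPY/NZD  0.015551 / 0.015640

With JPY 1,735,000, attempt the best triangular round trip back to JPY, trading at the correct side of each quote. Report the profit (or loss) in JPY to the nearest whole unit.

Net profit: JPY 9,542

Best loop JPY → NZD → HKD → JPY:
JPY 1,735,000 × 0.015551 (sell JPY at bid) = NZD 26,980.99
NZD 26,980.99 ÷ 0.22322 (buy HKD at ask) = HKD 120,871.72
HKD 120,871.72 × 14.433 (sell HKD at bid) = JPY 1,744,542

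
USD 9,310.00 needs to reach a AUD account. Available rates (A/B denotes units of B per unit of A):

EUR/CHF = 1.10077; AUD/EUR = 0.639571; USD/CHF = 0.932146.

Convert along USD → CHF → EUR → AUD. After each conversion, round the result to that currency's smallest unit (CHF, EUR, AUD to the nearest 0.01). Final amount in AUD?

USD 9,310.00 × 0.932146 = CHF 8,678.28
CHF 8,678.28 ÷ 1.10077 = EUR 7,883.83
EUR 7,883.83 ÷ 0.639571 = AUD 12,326.75

AUD 12,326.75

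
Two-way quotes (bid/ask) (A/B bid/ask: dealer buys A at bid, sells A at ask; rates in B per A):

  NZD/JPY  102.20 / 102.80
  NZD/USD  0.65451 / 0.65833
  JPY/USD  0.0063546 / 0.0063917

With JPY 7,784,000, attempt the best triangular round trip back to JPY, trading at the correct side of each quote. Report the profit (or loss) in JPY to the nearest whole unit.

Net result: JPY -30,289 (no profitable arbitrage after spreads)

Best loop JPY → NZD → USD → JPY:
JPY 7,784,000 ÷ 102.80 (buy NZD at ask) = NZD 75,719.84
NZD 75,719.84 × 0.65451 (sell NZD at bid) = USD 49,559.40
USD 49,559.40 ÷ 0.0063917 (buy JPY at ask) = JPY 7,753,711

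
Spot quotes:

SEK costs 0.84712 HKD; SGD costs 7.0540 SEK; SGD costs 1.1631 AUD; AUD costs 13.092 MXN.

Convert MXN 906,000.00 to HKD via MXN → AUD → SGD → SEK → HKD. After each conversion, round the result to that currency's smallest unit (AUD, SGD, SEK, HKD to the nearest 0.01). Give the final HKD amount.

HKD 355,537.59

MXN 906,000.00 ÷ 13.092 = AUD 69,202.57
AUD 69,202.57 ÷ 1.1631 = SGD 59,498.38
SGD 59,498.38 × 7.0540 = SEK 419,701.57
SEK 419,701.57 × 0.84712 = HKD 355,537.59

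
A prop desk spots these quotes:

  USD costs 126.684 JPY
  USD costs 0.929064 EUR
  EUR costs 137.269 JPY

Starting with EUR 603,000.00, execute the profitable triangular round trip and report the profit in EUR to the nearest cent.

Profitable loop is EUR → JPY → USD → EUR:
EUR 603,000.00 × 137.269 = JPY 82,773,207
JPY 82,773,207 ÷ 126.684 = USD 653,383.28
USD 653,383.28 × 0.929064 = EUR 607,034.88
Profit = EUR 607,034.88 − EUR 603,000.00

Profit: EUR 4,034.88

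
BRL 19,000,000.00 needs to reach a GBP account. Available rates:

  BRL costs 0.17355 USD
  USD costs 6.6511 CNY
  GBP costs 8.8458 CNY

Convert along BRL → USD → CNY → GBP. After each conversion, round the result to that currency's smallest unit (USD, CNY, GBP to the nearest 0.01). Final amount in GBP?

GBP 2,479,331.40

BRL 19,000,000.00 × 0.17355 = USD 3,297,450.00
USD 3,297,450.00 × 6.6511 = CNY 21,931,669.70
CNY 21,931,669.70 ÷ 8.8458 = GBP 2,479,331.40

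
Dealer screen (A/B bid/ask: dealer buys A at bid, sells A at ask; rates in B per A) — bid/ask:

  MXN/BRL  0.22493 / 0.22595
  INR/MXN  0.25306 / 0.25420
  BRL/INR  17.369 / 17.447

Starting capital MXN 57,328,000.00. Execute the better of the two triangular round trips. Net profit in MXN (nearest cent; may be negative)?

Net result: MXN -119,819.16 (no profitable arbitrage after spreads)

Best loop MXN → INR → BRL → MXN:
MXN 57,328,000.00 ÷ 0.25420 (buy INR at ask) = INR 225,523,210.07
INR 225,523,210.07 ÷ 17.447 (buy BRL at ask) = BRL 12,926,188.46
BRL 12,926,188.46 ÷ 0.22595 (buy MXN at ask) = MXN 57,208,180.84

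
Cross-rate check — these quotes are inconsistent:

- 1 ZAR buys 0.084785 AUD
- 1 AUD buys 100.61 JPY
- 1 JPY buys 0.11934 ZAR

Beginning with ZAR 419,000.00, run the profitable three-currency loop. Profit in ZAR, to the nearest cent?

Profit: ZAR 7,540.46

Profitable loop is ZAR → AUD → JPY → ZAR:
ZAR 419,000.00 × 0.084785 = AUD 35,524.92
AUD 35,524.92 × 100.61 = JPY 3,574,162
JPY 3,574,162 × 0.11934 = ZAR 426,540.46
Profit = ZAR 426,540.46 − ZAR 419,000.00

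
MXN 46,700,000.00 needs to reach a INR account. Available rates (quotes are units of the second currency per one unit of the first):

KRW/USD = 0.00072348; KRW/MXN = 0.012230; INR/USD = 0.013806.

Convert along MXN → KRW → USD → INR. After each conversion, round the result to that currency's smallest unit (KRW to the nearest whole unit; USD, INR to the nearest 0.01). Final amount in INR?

MXN 46,700,000.00 ÷ 0.012230 = KRW 3,818,479,150
KRW 3,818,479,150 × 0.00072348 = USD 2,762,593.30
USD 2,762,593.30 ÷ 0.013806 = INR 200,100,919.89

INR 200,100,919.89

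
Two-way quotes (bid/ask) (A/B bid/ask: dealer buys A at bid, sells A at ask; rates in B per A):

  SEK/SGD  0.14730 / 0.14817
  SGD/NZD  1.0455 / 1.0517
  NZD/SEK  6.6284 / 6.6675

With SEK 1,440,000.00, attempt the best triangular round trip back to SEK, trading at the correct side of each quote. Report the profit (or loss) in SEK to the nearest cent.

Net profit: SEK 29,934.51

Best loop SEK → SGD → NZD → SEK:
SEK 1,440,000.00 × 0.14730 (sell SEK at bid) = SGD 212,112.00
SGD 212,112.00 × 1.0455 (sell SGD at bid) = NZD 221,763.10
NZD 221,763.10 × 6.6284 (sell NZD at bid) = SEK 1,469,934.51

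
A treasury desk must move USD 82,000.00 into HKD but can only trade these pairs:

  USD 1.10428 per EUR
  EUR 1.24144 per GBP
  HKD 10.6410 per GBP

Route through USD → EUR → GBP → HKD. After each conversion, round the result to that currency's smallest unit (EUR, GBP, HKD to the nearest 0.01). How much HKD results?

HKD 636,489.71

USD 82,000.00 ÷ 1.10428 = EUR 74,256.53
EUR 74,256.53 ÷ 1.24144 = GBP 59,814.84
GBP 59,814.84 × 10.6410 = HKD 636,489.71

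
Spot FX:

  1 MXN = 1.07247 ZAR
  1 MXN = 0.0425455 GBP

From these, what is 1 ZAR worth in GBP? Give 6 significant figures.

1 ZAR ÷ 1.07247 = 0.932427 MXN
0.932427 MXN × 0.0425455 = 0.0396706 GBP

ZAR/GBP = 0.0396706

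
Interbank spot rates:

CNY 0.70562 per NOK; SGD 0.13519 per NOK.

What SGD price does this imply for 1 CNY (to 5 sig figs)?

CNY/SGD = 0.19159

1 CNY ÷ 0.70562 = 1.41719 NOK
1.41719 NOK × 0.13519 = 0.19159 SGD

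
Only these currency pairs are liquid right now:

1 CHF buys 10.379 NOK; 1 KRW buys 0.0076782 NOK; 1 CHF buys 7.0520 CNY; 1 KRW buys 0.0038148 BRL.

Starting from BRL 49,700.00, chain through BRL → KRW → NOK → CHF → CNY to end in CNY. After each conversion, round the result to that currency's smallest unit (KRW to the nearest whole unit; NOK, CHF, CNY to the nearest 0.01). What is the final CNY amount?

CNY 67,967.46

BRL 49,700.00 ÷ 0.0038148 = KRW 13,028,206
KRW 13,028,206 × 0.0076782 = NOK 100,033.17
NOK 100,033.17 ÷ 10.379 = CHF 9,638.04
CHF 9,638.04 × 7.0520 = CNY 67,967.46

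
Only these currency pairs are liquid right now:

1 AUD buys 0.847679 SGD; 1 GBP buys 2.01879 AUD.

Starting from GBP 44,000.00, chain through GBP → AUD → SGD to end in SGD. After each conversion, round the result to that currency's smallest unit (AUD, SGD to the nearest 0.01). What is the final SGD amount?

SGD 75,296.58

GBP 44,000.00 × 2.01879 = AUD 88,826.76
AUD 88,826.76 × 0.847679 = SGD 75,296.58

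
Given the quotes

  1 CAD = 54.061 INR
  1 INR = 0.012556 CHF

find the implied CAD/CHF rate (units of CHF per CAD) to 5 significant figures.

1 CAD × 54.061 = 54.061 INR
54.061 INR × 0.012556 = 0.67879 CHF

CAD/CHF = 0.67879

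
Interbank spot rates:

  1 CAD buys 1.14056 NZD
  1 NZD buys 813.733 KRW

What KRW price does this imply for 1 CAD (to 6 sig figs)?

1 CAD × 1.14056 = 1.14056 NZD
1.14056 NZD × 813.733 = 928.111 KRW

CAD/KRW = 928.111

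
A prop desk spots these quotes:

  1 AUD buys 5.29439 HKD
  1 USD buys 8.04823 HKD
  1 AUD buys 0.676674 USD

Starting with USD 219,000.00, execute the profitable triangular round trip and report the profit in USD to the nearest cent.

Profitable loop is USD → HKD → AUD → USD:
USD 219,000.00 × 8.04823 = HKD 1,762,562.37
HKD 1,762,562.37 ÷ 5.29439 = AUD 332,911.32
AUD 332,911.32 × 0.676674 = USD 225,272.44
Profit = USD 225,272.44 − USD 219,000.00

Profit: USD 6,272.44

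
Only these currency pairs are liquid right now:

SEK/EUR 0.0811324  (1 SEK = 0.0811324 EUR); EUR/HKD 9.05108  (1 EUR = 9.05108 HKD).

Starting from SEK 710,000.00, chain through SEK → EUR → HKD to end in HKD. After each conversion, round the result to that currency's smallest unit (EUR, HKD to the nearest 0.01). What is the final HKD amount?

SEK 710,000.00 × 0.0811324 = EUR 57,604.00
EUR 57,604.00 × 9.05108 = HKD 521,378.41

HKD 521,378.41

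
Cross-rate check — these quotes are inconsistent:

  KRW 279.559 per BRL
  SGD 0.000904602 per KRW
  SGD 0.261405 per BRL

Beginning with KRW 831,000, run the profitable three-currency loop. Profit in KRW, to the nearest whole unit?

Profit: KRW 27,982

Profitable loop is KRW → BRL → SGD → KRW:
KRW 831,000 ÷ 279.559 = BRL 2,972.54
BRL 2,972.54 × 0.261405 = SGD 777.04
SGD 777.04 ÷ 0.000904602 = KRW 858,982
Profit = KRW 858,982 − KRW 831,000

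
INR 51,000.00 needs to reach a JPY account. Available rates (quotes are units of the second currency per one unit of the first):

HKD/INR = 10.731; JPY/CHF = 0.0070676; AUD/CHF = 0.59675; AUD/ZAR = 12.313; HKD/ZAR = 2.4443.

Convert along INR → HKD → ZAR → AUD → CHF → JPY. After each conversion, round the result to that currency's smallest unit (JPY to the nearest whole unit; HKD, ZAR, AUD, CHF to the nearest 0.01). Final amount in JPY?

INR 51,000.00 ÷ 10.731 = HKD 4,752.59
HKD 4,752.59 × 2.4443 = ZAR 11,616.76
ZAR 11,616.76 ÷ 12.313 = AUD 943.45
AUD 943.45 × 0.59675 = CHF 563.00
CHF 563.00 ÷ 0.0070676 = JPY 79,659

JPY 79,659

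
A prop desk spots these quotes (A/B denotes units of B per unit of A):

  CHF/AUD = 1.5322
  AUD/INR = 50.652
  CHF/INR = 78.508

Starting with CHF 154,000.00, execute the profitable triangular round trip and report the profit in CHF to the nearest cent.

Profit: CHF 1,783.90

Profitable loop is CHF → INR → AUD → CHF:
CHF 154,000.00 × 78.508 = INR 12,090,232.00
INR 12,090,232.00 ÷ 50.652 = AUD 238,692.10
AUD 238,692.10 ÷ 1.5322 = CHF 155,783.90
Profit = CHF 155,783.90 − CHF 154,000.00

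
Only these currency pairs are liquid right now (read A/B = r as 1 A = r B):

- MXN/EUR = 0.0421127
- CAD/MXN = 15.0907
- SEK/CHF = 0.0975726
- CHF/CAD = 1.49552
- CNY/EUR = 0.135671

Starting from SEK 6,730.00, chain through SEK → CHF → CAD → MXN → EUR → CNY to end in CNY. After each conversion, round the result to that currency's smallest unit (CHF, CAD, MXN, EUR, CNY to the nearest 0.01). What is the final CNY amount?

SEK 6,730.00 × 0.0975726 = CHF 656.66
CHF 656.66 × 1.49552 = CAD 982.05
CAD 982.05 × 15.0907 = MXN 14,819.82
MXN 14,819.82 × 0.0421127 = EUR 624.10
EUR 624.10 ÷ 0.135671 = CNY 4,600.10

CNY 4,600.10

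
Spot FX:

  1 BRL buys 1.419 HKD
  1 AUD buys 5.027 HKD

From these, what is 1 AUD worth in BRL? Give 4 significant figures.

1 AUD × 5.027 = 5.027 HKD
5.027 HKD ÷ 1.419 = 3.54264 BRL

AUD/BRL = 3.543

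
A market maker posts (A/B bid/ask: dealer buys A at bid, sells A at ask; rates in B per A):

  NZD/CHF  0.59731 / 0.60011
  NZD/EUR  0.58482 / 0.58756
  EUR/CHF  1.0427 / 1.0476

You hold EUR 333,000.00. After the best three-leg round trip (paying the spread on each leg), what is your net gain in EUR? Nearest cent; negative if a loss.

Best loop EUR → CHF → NZD → EUR:
EUR 333,000.00 × 1.0427 (sell EUR at bid) = CHF 347,219.10
CHF 347,219.10 ÷ 0.60011 (buy NZD at ask) = NZD 578,592.42
NZD 578,592.42 × 0.58482 (sell NZD at bid) = EUR 338,372.42

Net profit: EUR 5,372.42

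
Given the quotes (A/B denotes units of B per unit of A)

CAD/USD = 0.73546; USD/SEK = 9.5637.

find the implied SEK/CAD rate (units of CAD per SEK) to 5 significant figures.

SEK/CAD = 0.14217

1 SEK ÷ 9.5637 = 0.104562 USD
0.104562 USD ÷ 0.73546 = 0.142172 CAD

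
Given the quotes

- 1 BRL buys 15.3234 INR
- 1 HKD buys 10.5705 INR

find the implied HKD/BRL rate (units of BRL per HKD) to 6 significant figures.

1 HKD × 10.5705 = 10.5705 INR
10.5705 INR ÷ 15.3234 = 0.689827 BRL

HKD/BRL = 0.689827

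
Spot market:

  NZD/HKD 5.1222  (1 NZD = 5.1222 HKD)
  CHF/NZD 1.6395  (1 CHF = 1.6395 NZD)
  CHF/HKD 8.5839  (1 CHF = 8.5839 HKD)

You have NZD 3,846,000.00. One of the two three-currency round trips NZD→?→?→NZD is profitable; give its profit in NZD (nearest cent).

Profitable loop is NZD → CHF → HKD → NZD:
NZD 3,846,000.00 ÷ 1.6395 = CHF 2,345,837.15
CHF 2,345,837.15 × 8.5839 = HKD 20,136,431.47
HKD 20,136,431.47 ÷ 5.1222 = NZD 3,931,207.58
Profit = NZD 3,931,207.58 − NZD 3,846,000.00

Profit: NZD 85,207.58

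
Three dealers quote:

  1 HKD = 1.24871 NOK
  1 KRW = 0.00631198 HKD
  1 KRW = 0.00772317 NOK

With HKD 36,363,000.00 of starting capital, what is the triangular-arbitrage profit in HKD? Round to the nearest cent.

Profitable loop is HKD → NOK → KRW → HKD:
HKD 36,363,000.00 × 1.24871 = NOK 45,406,841.73
NOK 45,406,841.73 ÷ 0.00772317 = KRW 5,879,301,081
KRW 5,879,301,081 × 0.00631198 = HKD 37,110,030.84
Profit = HKD 37,110,030.84 − HKD 36,363,000.00

Profit: HKD 747,030.84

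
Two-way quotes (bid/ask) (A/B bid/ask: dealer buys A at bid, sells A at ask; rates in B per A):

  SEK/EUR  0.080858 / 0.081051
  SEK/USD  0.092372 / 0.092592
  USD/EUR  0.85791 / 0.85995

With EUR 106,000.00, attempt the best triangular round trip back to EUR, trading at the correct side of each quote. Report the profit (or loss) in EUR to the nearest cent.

Best loop EUR → USD → SEK → EUR:
EUR 106,000.00 ÷ 0.85995 (buy USD at ask) = USD 123,262.98
USD 123,262.98 ÷ 0.092592 (buy SEK at ask) = SEK 1,331,248.71
SEK 1,331,248.71 × 0.080858 (sell SEK at bid) = EUR 107,642.11

Net profit: EUR 1,642.11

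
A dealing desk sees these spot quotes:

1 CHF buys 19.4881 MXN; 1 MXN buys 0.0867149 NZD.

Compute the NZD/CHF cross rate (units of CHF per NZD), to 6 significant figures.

NZD/CHF = 0.591748

1 NZD ÷ 0.0867149 = 11.532 MXN
11.532 MXN ÷ 19.4881 = 0.591748 CHF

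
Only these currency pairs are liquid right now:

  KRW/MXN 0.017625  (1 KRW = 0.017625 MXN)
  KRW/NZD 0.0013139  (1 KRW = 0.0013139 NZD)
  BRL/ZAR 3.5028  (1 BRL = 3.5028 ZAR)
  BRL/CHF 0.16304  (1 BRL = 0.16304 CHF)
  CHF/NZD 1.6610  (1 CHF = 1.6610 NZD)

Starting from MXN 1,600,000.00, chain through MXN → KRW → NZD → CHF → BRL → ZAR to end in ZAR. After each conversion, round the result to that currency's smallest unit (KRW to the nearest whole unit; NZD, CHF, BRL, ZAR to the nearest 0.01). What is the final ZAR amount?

ZAR 1,542,782.51

MXN 1,600,000.00 ÷ 0.017625 = KRW 90,780,142
KRW 90,780,142 × 0.0013139 = NZD 119,276.03
NZD 119,276.03 ÷ 1.6610 = CHF 71,809.77
CHF 71,809.77 ÷ 0.16304 = BRL 440,442.65
BRL 440,442.65 × 3.5028 = ZAR 1,542,782.51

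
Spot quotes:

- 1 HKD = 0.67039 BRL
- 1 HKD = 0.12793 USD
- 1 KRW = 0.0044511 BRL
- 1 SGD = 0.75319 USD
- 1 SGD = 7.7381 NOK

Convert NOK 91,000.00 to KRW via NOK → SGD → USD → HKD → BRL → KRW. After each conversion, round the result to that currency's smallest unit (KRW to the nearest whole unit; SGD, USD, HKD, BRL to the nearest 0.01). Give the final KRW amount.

NOK 91,000.00 ÷ 7.7381 = SGD 11,759.99
SGD 11,759.99 × 0.75319 = USD 8,857.51
USD 8,857.51 ÷ 0.12793 = HKD 69,237.16
HKD 69,237.16 × 0.67039 = BRL 46,415.90
BRL 46,415.90 ÷ 0.0044511 = KRW 10,427,962

KRW 10,427,962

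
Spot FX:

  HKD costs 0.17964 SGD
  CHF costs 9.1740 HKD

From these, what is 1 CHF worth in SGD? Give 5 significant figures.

CHF/SGD = 1.6480

1 CHF × 9.1740 = 9.174 HKD
9.174 HKD × 0.17964 = 1.64802 SGD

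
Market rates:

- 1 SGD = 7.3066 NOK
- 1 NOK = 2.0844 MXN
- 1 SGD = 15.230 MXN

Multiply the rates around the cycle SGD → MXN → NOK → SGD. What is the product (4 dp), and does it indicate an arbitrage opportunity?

1.0000 (no arbitrage)

Around SGD → MXN → NOK → SGD: 1 × 15.230 ÷ 2.0844 ÷ 7.3066 = 1.000008
Product ≈ 1 (deviation 0.001%, within rounding noise).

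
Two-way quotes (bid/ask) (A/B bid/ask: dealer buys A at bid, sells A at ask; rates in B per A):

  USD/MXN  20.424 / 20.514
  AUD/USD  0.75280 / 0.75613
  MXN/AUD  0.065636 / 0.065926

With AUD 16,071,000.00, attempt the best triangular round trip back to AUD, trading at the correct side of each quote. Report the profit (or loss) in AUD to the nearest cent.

Best loop AUD → USD → MXN → AUD:
AUD 16,071,000.00 × 0.75280 (sell AUD at bid) = USD 12,098,248.80
USD 12,098,248.80 × 20.424 (sell USD at bid) = MXN 247,094,633.49
MXN 247,094,633.49 × 0.065636 (sell MXN at bid) = AUD 16,218,303.36

Net profit: AUD 147,303.36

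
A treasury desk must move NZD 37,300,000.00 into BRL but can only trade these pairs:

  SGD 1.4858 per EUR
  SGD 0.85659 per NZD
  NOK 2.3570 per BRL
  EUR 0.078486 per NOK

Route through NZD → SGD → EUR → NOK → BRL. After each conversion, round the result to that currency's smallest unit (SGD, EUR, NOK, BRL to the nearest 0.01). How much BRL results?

NZD 37,300,000.00 × 0.85659 = SGD 31,950,807.00
SGD 31,950,807.00 ÷ 1.4858 = EUR 21,504,110.24
EUR 21,504,110.24 ÷ 0.078486 = NOK 273,986,573.91
NOK 273,986,573.91 ÷ 2.3570 = BRL 116,243,773.40

BRL 116,243,773.40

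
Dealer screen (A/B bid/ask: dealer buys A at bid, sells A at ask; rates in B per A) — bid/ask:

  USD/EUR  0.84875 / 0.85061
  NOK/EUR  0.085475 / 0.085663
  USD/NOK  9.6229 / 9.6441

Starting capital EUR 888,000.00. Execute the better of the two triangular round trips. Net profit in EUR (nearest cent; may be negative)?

Net profit: EUR 24,300.20

Best loop EUR → NOK → USD → EUR:
EUR 888,000.00 ÷ 0.085663 (buy NOK at ask) = NOK 10,366,202.44
NOK 10,366,202.44 ÷ 9.6441 (buy USD at ask) = USD 1,074,875.05
USD 1,074,875.05 × 0.84875 (sell USD at bid) = EUR 912,300.20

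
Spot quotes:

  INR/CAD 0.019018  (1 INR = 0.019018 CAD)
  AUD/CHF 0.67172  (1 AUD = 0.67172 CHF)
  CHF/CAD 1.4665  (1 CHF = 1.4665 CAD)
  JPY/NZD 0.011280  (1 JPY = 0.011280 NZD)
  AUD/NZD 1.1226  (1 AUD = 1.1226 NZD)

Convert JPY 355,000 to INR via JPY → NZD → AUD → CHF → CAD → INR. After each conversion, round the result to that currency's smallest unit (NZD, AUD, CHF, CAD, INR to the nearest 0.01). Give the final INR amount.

INR 184,764.43

JPY 355,000 × 0.011280 = NZD 4,004.40
NZD 4,004.40 ÷ 1.1226 = AUD 3,567.08
AUD 3,567.08 × 0.67172 = CHF 2,396.08
CHF 2,396.08 × 1.4665 = CAD 3,513.85
CAD 3,513.85 ÷ 0.019018 = INR 184,764.43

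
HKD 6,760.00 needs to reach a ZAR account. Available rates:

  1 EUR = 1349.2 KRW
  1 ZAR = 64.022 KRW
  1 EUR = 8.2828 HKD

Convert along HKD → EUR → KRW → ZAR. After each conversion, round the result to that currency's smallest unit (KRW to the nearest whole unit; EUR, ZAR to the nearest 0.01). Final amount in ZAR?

HKD 6,760.00 ÷ 8.2828 = EUR 816.15
EUR 816.15 × 1349.2 = KRW 1,101,150
KRW 1,101,150 ÷ 64.022 = ZAR 17,199.56

ZAR 17,199.56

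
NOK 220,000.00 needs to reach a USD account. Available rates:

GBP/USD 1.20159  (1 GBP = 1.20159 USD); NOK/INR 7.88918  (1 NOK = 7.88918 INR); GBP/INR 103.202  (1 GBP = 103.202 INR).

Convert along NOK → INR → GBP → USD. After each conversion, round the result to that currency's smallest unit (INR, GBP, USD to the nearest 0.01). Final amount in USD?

USD 20,207.97

NOK 220,000.00 × 7.88918 = INR 1,735,619.60
INR 1,735,619.60 ÷ 103.202 = GBP 16,817.69
GBP 16,817.69 × 1.20159 = USD 20,207.97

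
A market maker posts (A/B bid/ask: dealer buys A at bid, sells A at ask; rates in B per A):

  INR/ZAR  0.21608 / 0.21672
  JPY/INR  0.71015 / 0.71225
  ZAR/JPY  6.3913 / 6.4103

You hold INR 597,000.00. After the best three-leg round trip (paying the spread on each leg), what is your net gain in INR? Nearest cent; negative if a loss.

Net profit: INR 6,343.34

Best loop INR → JPY → ZAR → INR:
INR 597,000.00 ÷ 0.71225 (buy JPY at ask) = JPY 838,189
JPY 838,189 ÷ 6.4103 (buy ZAR at ask) = ZAR 130,756.57
ZAR 130,756.57 ÷ 0.21672 (buy INR at ask) = INR 603,343.34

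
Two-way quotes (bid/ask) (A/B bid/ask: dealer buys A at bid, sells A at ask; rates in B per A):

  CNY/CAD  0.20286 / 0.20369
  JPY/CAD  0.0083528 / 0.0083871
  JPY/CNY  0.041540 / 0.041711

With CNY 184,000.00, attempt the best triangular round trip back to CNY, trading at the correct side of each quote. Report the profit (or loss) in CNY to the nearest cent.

Net profit: CNY 871.05

Best loop CNY → CAD → JPY → CNY:
CNY 184,000.00 × 0.20286 (sell CNY at bid) = CAD 37,326.24
CAD 37,326.24 ÷ 0.0083871 (buy JPY at ask) = JPY 4,450,435
JPY 4,450,435 × 0.041540 (sell JPY at bid) = CNY 184,871.05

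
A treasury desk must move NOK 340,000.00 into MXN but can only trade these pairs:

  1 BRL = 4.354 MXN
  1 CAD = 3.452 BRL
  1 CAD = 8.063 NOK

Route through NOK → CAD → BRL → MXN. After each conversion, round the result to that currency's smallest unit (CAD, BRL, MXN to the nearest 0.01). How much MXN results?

NOK 340,000.00 ÷ 8.063 = CAD 42,167.93
CAD 42,167.93 × 3.452 = BRL 145,563.69
BRL 145,563.69 × 4.354 = MXN 633,784.31

MXN 633,784.31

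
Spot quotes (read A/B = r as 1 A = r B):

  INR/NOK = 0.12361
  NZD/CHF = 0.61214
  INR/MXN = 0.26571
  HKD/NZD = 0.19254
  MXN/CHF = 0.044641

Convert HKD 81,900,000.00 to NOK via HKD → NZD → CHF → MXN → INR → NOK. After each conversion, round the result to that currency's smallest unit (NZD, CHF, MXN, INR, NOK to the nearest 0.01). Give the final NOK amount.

NOK 100,592,921.40

HKD 81,900,000.00 × 0.19254 = NZD 15,769,026.00
NZD 15,769,026.00 × 0.61214 = CHF 9,652,851.58
CHF 9,652,851.58 ÷ 0.044641 = MXN 216,232,870.68
MXN 216,232,870.68 ÷ 0.26571 = INR 813,792,746.53
INR 813,792,746.53 × 0.12361 = NOK 100,592,921.40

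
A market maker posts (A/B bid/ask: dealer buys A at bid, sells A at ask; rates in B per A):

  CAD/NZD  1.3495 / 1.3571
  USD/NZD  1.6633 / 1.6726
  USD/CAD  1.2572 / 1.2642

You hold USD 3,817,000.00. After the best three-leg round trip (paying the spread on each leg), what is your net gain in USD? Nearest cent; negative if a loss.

Net profit: USD 54,750.19

Best loop USD → CAD → NZD → USD:
USD 3,817,000.00 × 1.2572 (sell USD at bid) = CAD 4,798,732.40
CAD 4,798,732.40 × 1.3495 (sell CAD at bid) = NZD 6,475,889.37
NZD 6,475,889.37 ÷ 1.6726 (buy USD at ask) = USD 3,871,750.19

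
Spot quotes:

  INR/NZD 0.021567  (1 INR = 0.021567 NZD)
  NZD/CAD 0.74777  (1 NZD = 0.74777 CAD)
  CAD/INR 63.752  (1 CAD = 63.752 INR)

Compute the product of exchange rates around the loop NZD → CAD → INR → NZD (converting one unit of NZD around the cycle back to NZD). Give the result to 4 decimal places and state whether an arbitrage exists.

Around NZD → CAD → INR → NZD: 1 × 0.74777 × 63.752 × 0.021567 = 1.028138
Product > 1; profitable direction is NZD → CAD → INR → NZD.

1.0281 (arbitrage exists)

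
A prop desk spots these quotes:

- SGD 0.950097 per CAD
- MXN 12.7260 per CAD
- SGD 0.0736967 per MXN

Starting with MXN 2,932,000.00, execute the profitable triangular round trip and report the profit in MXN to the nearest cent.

Profit: MXN 38,242.80

Profitable loop is MXN → CAD → SGD → MXN:
MXN 2,932,000.00 ÷ 12.7260 = CAD 230,394.47
CAD 230,394.47 × 0.950097 = SGD 218,897.09
SGD 218,897.09 ÷ 0.0736967 = MXN 2,970,242.80
Profit = MXN 2,970,242.80 − MXN 2,932,000.00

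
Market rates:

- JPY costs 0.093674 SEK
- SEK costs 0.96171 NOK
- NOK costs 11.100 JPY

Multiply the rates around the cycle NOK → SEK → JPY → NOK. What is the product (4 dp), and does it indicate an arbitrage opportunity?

1.0000 (no arbitrage)

Around NOK → SEK → JPY → NOK: 1 ÷ 0.96171 ÷ 0.093674 ÷ 11.100 = 1.000032
Product ≈ 1 (deviation 0.003%, within rounding noise).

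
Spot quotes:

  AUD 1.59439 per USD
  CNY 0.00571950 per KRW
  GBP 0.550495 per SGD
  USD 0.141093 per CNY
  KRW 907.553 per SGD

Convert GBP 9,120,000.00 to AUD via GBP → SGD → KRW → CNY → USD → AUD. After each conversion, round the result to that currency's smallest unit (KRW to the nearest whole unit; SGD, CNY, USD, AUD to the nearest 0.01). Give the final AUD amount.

GBP 9,120,000.00 ÷ 0.550495 = SGD 16,566,907.96
SGD 16,566,907.96 × 907.553 = KRW 15,035,347,020
KRW 15,035,347,020 × 0.00571950 = CNY 85,994,667.28
CNY 85,994,667.28 × 0.141093 = USD 12,133,245.59
USD 12,133,245.59 × 1.59439 = AUD 19,345,125.44

AUD 19,345,125.44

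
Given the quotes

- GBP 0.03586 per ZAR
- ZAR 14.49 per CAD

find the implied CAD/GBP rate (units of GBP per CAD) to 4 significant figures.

1 CAD × 14.49 = 14.49 ZAR
14.49 ZAR × 0.03586 = 0.519611 GBP

CAD/GBP = 0.5196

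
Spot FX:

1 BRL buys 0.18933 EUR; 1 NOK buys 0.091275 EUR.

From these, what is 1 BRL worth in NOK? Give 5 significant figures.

1 BRL × 0.18933 = 0.18933 EUR
0.18933 EUR ÷ 0.091275 = 2.07428 NOK

BRL/NOK = 2.0743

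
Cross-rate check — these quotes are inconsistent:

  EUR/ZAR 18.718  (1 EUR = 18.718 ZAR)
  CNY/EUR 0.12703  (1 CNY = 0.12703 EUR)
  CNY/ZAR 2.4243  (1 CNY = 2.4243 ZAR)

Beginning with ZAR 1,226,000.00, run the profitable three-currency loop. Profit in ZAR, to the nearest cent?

Profit: ZAR 24,003.10

Profitable loop is ZAR → EUR → CNY → ZAR:
ZAR 1,226,000.00 ÷ 18.718 = EUR 65,498.45
EUR 65,498.45 ÷ 0.12703 = CNY 515,614.03
CNY 515,614.03 × 2.4243 = ZAR 1,250,003.10
Profit = ZAR 1,250,003.10 − ZAR 1,226,000.00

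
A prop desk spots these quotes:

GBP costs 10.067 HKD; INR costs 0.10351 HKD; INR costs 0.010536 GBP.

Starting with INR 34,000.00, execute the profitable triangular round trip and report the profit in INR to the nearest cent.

Profitable loop is INR → GBP → HKD → INR:
INR 34,000.00 × 0.010536 = GBP 358.22
GBP 358.22 × 10.067 = HKD 3,606.24
HKD 3,606.24 ÷ 0.10351 = INR 34,839.54
Profit = INR 34,839.54 − INR 34,000.00

Profit: INR 839.54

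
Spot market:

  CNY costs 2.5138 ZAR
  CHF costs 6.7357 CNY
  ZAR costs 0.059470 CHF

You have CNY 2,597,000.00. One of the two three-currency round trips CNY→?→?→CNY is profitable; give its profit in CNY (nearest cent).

Profitable loop is CNY → ZAR → CHF → CNY:
CNY 2,597,000.00 × 2.5138 = ZAR 6,528,338.60
ZAR 6,528,338.60 × 0.059470 = CHF 388,240.30
CHF 388,240.30 × 6.7357 = CNY 2,615,070.17
Profit = CNY 2,615,070.17 − CNY 2,597,000.00

Profit: CNY 18,070.17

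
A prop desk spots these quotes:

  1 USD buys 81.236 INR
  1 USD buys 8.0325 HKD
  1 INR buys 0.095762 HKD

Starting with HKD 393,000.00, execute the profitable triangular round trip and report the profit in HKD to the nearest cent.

Profit: HKD 12,790.19

Profitable loop is HKD → INR → USD → HKD:
HKD 393,000.00 ÷ 0.095762 = INR 4,103,924.31
INR 4,103,924.31 ÷ 81.236 = USD 50,518.54
USD 50,518.54 × 8.0325 = HKD 405,790.19
Profit = HKD 405,790.19 − HKD 393,000.00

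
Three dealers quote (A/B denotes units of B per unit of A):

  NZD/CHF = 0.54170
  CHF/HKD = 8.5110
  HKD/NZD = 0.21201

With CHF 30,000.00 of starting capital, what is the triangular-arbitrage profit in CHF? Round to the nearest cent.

Profit: CHF 692.02

Profitable loop is CHF → NZD → HKD → CHF:
CHF 30,000.00 ÷ 0.54170 = NZD 55,381.21
NZD 55,381.21 ÷ 0.21201 = HKD 261,219.79
HKD 261,219.79 ÷ 8.5110 = CHF 30,692.02
Profit = CHF 30,692.02 − CHF 30,000.00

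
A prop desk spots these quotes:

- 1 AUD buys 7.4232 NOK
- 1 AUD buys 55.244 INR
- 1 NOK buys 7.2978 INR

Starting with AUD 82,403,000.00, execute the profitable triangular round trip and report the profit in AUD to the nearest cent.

Profit: AUD 1,629,062.07

Profitable loop is AUD → INR → NOK → AUD:
AUD 82,403,000.00 × 55.244 = INR 4,552,271,332.00
INR 4,552,271,332.00 ÷ 7.2978 = NOK 623,786,803.15
NOK 623,786,803.15 ÷ 7.4232 = AUD 84,032,062.07
Profit = AUD 84,032,062.07 − AUD 82,403,000.00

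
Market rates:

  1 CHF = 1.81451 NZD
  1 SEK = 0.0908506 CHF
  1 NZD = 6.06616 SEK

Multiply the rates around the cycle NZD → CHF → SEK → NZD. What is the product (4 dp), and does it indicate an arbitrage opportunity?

Around NZD → CHF → SEK → NZD: 1 ÷ 1.81451 ÷ 0.0908506 ÷ 6.06616 = 0.999998
Product ≈ 1 (deviation 0.000%, within rounding noise).

1.0000 (no arbitrage)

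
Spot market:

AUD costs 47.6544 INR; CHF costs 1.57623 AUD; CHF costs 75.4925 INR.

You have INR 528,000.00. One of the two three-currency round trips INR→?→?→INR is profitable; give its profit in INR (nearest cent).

Profitable loop is INR → AUD → CHF → INR:
INR 528,000.00 ÷ 47.6544 = AUD 11,079.77
AUD 11,079.77 ÷ 1.57623 = CHF 7,029.29
CHF 7,029.29 × 75.4925 = INR 530,658.51
Profit = INR 530,658.51 − INR 528,000.00

Profit: INR 2,658.51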